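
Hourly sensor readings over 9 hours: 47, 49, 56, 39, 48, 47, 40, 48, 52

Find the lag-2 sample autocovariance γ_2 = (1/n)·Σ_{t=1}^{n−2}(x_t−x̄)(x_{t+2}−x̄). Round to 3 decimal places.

Mean x̄ = (47 + 49 + 56 + 39 + 48 + 47 + 40 + 48 + 52)/9 = 47.3333
Σ_{t=1}^{7}(x_t−x̄)(x_{t+2}−x̄) = -47.5556
γ_2 = -47.5556 / 9 = -5.284

-5.284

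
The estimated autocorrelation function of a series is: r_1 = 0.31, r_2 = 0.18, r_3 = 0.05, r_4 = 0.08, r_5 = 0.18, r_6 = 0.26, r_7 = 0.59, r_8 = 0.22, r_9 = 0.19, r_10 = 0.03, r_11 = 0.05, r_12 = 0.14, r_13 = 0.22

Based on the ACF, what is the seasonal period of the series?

The largest autocorrelation is r_7 = 0.59; the remaining lags stay at or below 0.31. The elevated value at lag 1 (0.31), dropping to 0.18 at lag 2, reflects decaying short-term dependence rather than seasonality.
The dominant spike at lag 7 indicates a seasonal period of 7.

7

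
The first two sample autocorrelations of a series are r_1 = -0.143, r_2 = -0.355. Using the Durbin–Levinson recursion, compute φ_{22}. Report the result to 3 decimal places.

φ_{22} = (r_2 − r_1²) / (1 − r_1²)
r_1² = (-0.143)² = 0.020449
Numerator = -0.355 − 0.0204 = -0.3754; denominator = 1 − 0.0204 = 0.9796
φ_{22} = -0.3754 / 0.9796 = -0.383

-0.383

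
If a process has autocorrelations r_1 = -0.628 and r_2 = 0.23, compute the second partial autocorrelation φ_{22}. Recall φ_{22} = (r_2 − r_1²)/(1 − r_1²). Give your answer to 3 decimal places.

φ_{22} = (r_2 − r_1²) / (1 − r_1²)
r_1² = (-0.628)² = 0.394384
Numerator = 0.23 − 0.3944 = -0.1644; denominator = 1 − 0.3944 = 0.6056
φ_{22} = -0.1644 / 0.6056 = -0.271

-0.271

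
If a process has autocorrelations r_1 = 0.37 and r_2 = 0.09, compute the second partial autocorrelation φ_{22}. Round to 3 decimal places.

φ_{22} = (r_2 − r_1²) / (1 − r_1²)
r_1² = (0.37)² = 0.1369
Numerator = 0.09 − 0.1369 = -0.0469; denominator = 1 − 0.1369 = 0.8631
φ_{22} = -0.0469 / 0.8631 = -0.054

-0.054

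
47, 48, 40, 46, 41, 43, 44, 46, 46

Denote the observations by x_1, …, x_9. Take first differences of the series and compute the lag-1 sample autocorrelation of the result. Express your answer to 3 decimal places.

First differences Δx: 1, -8, 6, -5, 2, 1, 2, 0
Mean of differences = -0.1250
Numerator Σ(Δx_t−Δx̄)(Δx_{t+1}−Δx̄) = -92.2656
Denominator Σ(Δx_t−Δx̄)² = 134.8750
r_1(Δx) = -92.2656 / 134.8750 = -0.684

-0.684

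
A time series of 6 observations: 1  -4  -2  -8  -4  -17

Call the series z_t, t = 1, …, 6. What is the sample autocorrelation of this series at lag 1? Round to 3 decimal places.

-0.072

Mean z̄ = (1 − 4 − 2 − 8 − 4 − 17)/6 = -5.6667
Deviations from mean: 6.6667, 1.6667, 3.6667, -2.3333, 1.6667, -11.3333
Σ(z_t−z̄)(z_{t+1}−z̄) = (11.1111) + (6.1111) + (-8.5556) + (-3.8889) + (-18.8889) = -14.1111
Denominator Σ(z_t−z̄)² = 197.3333
r_1 = -14.1111 / 197.3333 = -0.072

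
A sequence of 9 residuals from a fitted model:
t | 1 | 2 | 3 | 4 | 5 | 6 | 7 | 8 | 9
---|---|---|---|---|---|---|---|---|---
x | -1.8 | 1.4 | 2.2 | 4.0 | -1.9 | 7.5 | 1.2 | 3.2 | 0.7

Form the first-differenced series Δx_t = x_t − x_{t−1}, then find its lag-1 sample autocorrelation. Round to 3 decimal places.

-0.749

First differences Δx: 3.2, 0.8, 1.8, -5.9, 9.4, -6.3, 2.0, -2.5
Mean of differences = 0.3125
Numerator Σ(Δx_t−Δx̄)(Δx_{t+1}−Δx̄) = -139.5602
Denominator Σ(Δx_t−Δx̄)² = 186.4488
r_1(Δx) = -139.5602 / 186.4488 = -0.749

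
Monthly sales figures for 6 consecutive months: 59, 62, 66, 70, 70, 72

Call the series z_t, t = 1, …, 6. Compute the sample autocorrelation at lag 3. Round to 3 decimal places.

-0.340

Mean z̄ = (59 + 62 + 66 + 70 + 70 + 72)/6 = 66.5000
Deviations from mean: -7.5000, -4.5000, -0.5000, 3.5000, 3.5000, 5.5000
Numerator Σ_{t=1}^{3}(z_t−z̄)(z_{t+3}−z̄) = -44.7500
Denominator Σ(z_t−z̄)² = 131.5000
r_3 = -44.7500 / 131.5000 = -0.340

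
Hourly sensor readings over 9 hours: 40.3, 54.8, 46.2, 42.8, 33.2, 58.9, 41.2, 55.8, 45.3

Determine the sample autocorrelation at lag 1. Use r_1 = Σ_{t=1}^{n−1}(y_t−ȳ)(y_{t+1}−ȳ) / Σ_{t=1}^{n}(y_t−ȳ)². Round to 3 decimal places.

-0.519

Mean ȳ = (40.3 + 54.8 + 46.2 + 42.8 + 33.2 + 58.9 + 41.2 + 55.8 + 45.3)/9 = 46.5000
Numerator Σ_{t=1}^{8}(y_t−ȳ)(y_{t+1}−ȳ) = -294.7200
Denominator Σ(y_t−ȳ)² = 567.7800
r_1 = -294.7200 / 567.7800 = -0.519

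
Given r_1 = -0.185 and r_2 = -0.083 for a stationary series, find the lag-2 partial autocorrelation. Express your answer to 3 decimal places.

φ_{22} = (r_2 − r_1²) / (1 − r_1²)
r_1² = (-0.185)² = 0.034225
Numerator = -0.083 − 0.0342 = -0.1172; denominator = 1 − 0.0342 = 0.9658
φ_{22} = -0.1172 / 0.9658 = -0.121

-0.121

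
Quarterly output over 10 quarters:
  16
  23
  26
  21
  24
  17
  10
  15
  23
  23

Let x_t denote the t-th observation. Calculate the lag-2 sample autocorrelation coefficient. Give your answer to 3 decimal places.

Mean x̄ = (16 + 23 + 26 + 21 + 24 + 17 + 10 + 15 + 23 + 23)/10 = 19.8000
Numerator Σ_{t=1}^{8}(x_t−x̄)(x_{t+2}−x̄) = -71.4800
Denominator Σ(x_t−x̄)² = 229.6000
r_2 = -71.4800 / 229.6000 = -0.311

-0.311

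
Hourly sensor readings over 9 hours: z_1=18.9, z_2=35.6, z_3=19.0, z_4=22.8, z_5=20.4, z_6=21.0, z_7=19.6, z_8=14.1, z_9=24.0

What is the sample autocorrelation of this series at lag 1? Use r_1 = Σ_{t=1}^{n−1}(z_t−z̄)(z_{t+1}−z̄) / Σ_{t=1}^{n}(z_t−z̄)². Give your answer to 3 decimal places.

-0.287

Mean z̄ = (18.9 + 35.6 + 19.0 + 22.8 + 20.4 + 21.0 + 19.6 + 14.1 + 24.0)/9 = 21.7111
Numerator Σ_{t=1}^{8}(z_t−z̄)(z_{t+1}−z̄) = -79.9968
Denominator Σ(z_t−z̄)² = 279.1889
r_1 = -79.9968 / 279.1889 = -0.287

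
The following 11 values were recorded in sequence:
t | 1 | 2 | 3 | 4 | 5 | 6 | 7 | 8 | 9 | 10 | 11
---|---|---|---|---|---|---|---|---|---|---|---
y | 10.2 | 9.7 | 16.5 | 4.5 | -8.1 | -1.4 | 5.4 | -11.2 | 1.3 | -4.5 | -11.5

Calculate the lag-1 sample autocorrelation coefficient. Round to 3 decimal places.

Mean ȳ = (10.2 + 9.7 + 16.5 + 4.5 − 8.1 − 1.4 + 5.4 − 11.2 + 1.3 − 4.5 − 11.5)/11 = 0.9909
Numerator Σ_{t=1}^{10}(y_t−ȳ)(y_{t+1}−ȳ) = 258.3590
Denominator Σ(y_t−ȳ)² = 856.1891
r_1 = 258.3590 / 856.1891 = 0.302

0.302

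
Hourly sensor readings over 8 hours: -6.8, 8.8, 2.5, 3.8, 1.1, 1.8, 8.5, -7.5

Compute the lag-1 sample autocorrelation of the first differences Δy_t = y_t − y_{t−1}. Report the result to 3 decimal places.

First differences Δy: 15.6, -6.3, 1.3, -2.7, 0.7, 6.7, -16.0
Mean of differences = -0.1000
Numerator Σ(Δy_t−Δȳ)(Δy_{t+1}−Δȳ) = -214.4200
Denominator Σ(Δy_t−Δȳ)² = 593.3400
r_1(Δy) = -214.4200 / 593.3400 = -0.361

-0.361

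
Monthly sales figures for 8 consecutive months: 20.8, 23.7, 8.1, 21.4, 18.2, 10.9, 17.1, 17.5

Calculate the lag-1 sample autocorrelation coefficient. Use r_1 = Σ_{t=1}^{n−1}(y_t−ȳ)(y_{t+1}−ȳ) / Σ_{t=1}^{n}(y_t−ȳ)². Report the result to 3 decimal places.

-0.384

Mean ȳ = (20.8 + 23.7 + 8.1 + 21.4 + 18.2 + 10.9 + 17.1 + 17.5)/8 = 17.2125
Numerator Σ_{t=1}^{7}(y_t−ȳ)(y_{t+1}−ȳ) = -75.4227
Denominator Σ(y_t−ȳ)² = 196.4488
r_1 = -75.4227 / 196.4488 = -0.384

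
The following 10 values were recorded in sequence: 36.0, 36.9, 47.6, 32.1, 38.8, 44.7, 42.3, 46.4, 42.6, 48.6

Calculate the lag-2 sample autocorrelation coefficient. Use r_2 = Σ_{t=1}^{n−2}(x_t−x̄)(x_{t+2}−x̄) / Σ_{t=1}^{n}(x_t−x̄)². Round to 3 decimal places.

0.044

Mean x̄ = (36.0 + 36.9 + 47.6 + 32.1 + 38.8 + 44.7 + 42.3 + 46.4 + 42.6 + 48.6)/10 = 41.6000
Numerator Σ_{t=1}^{8}(x_t−x̄)(x_{t+2}−x̄) = 12.0200
Denominator Σ(x_t−x̄)² = 270.6800
r_2 = 12.0200 / 270.6800 = 0.044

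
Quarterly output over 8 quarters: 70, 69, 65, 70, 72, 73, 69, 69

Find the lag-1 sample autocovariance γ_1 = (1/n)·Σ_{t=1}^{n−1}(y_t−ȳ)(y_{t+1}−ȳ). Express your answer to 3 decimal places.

Mean ȳ = (70 + 69 + 65 + 70 + 72 + 73 + 69 + 69)/8 = 69.6250
Σ_{t=1}^{7}(y_t−ȳ)(y_{t+1}−ȳ) = 8.1094
γ_1 = 8.1094 / 8 = 1.014

1.014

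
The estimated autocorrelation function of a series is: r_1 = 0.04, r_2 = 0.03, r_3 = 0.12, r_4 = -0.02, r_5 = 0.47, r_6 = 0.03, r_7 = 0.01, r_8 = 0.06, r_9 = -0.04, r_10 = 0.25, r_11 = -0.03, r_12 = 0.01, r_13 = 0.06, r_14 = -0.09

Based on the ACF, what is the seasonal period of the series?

5

The largest autocorrelation is r_5 = 0.47, with a weaker echo at lag 10 (0.25); the remaining lags stay at or below 0.12.
The dominant spike at lag 5 indicates a seasonal period of 5.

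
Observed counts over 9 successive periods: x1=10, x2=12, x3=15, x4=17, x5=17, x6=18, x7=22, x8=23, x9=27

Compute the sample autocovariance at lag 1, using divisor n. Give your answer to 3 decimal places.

Mean x̄ = (10 + 12 + 15 + 17 + 17 + 18 + 22 + 23 + 27)/9 = 17.8889
Σ_{t=1}^{8}(x_t−x̄)(x_{t+1}−x̄) = 134.7654
γ_1 = 134.7654 / 9 = 14.974

14.974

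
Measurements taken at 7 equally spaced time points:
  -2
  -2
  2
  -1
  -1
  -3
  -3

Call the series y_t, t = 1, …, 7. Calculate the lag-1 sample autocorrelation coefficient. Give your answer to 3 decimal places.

Mean ȳ = (-2 − 2 + 2 − 1 − 1 − 3 − 3)/7 = -1.4286
Σ(y_t−ȳ)(y_{t+1}−ȳ) = (0.3265) + (-1.9592) + (1.4694) + (0.1837) + (-0.6735) + (2.4694) = 1.8163
Denominator Σ(y_t−ȳ)² = 17.7143
r_1 = 1.8163 / 17.7143 = 0.103

0.103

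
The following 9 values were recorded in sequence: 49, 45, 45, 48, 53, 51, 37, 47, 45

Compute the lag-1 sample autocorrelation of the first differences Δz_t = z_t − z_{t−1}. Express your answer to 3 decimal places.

First differences Δz: -4, 0, 3, 5, -2, -14, 10, -2
Mean of differences = -0.5000
Numerator Σ(Δz_t−Δz̄)(Δz_{t+1}−Δz̄) = -126.2500
Denominator Σ(Δz_t−Δz̄)² = 352.0000
r_1(Δz) = -126.2500 / 352.0000 = -0.359

-0.359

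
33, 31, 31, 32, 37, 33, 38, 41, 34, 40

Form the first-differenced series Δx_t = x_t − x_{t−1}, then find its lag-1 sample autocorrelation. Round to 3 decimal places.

-0.539

First differences Δx: -2, 0, 1, 5, -4, 5, 3, -7, 6
Mean of differences = 0.7778
Numerator Σ(Δx_t−Δx̄)(Δx_{t+1}−Δx̄) = -85.9383
Denominator Σ(Δx_t−Δx̄)² = 159.5556
r_1(Δx) = -85.9383 / 159.5556 = -0.539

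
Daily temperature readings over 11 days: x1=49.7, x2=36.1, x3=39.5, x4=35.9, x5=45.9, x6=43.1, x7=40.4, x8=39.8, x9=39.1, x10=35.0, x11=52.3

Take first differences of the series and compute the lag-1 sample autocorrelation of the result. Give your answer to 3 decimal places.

-0.282

First differences Δx: -13.6, 3.4, -3.6, 10.0, -2.8, -2.7, -0.6, -0.7, -4.1, 17.3
Mean of differences = 0.2600
Numerator Σ(Δx_t−Δx̄)(Δx_{t+1}−Δx̄) = -180.7216
Denominator Σ(Δx_t−Δx̄)² = 640.8840
r_1(Δx) = -180.7216 / 640.8840 = -0.282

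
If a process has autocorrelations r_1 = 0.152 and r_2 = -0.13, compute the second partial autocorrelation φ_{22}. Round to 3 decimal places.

φ_{22} = (r_2 − r_1²) / (1 − r_1²)
r_1² = (0.152)² = 0.023104
Numerator = -0.13 − 0.0231 = -0.1531; denominator = 1 − 0.0231 = 0.9769
φ_{22} = -0.1531 / 0.9769 = -0.157

-0.157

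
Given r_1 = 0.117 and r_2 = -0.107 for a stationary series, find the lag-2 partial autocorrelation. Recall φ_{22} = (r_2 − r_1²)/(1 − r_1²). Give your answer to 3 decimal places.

-0.122

φ_{22} = (r_2 − r_1²) / (1 − r_1²)
r_1² = (0.117)² = 0.013689
Numerator = -0.107 − 0.0137 = -0.1207; denominator = 1 − 0.0137 = 0.9863
φ_{22} = -0.1207 / 0.9863 = -0.122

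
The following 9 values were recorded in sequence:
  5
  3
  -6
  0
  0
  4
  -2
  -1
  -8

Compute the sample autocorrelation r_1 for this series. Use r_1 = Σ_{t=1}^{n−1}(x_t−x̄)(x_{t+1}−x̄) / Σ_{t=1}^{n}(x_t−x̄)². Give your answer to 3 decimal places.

Mean x̄ = (5 + 3 − 6 + 0 + 0 + 4 − 2 − 1 − 8)/9 = -0.5556
Numerator Σ_{t=1}^{8}(x_t−x̄)(x_{t+1}−x̄) = -2.4198
Denominator Σ(x_t−x̄)² = 152.2222
r_1 = -2.4198 / 152.2222 = -0.016

-0.016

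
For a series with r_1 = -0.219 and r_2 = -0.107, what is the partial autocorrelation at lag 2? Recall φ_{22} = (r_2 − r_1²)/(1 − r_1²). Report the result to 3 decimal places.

φ_{22} = (r_2 − r_1²) / (1 − r_1²)
r_1² = (-0.219)² = 0.047961
Numerator = -0.107 − 0.0480 = -0.1550; denominator = 1 − 0.0480 = 0.9520
φ_{22} = -0.1550 / 0.9520 = -0.163

-0.163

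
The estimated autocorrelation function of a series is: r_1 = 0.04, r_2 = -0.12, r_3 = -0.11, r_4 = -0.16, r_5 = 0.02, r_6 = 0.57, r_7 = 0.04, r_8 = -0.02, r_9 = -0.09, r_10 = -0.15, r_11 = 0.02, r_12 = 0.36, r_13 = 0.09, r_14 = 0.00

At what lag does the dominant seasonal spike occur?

The largest autocorrelation is r_6 = 0.57, with a weaker echo at lag 12 (0.36); the remaining lags stay at or below 0.09.
The dominant spike at lag 6 indicates a seasonal period of 6.

6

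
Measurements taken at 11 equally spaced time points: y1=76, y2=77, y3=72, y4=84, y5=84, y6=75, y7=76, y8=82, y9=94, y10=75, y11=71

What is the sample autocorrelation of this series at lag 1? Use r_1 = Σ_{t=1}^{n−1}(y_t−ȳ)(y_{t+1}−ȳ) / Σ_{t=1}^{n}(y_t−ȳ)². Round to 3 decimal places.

0.027

Mean ȳ = (76 + 77 + 72 + 84 + 84 + 75 + 76 + 82 + 94 + 75 + 71)/11 = 78.7273
Numerator Σ_{t=1}^{10}(y_t−ȳ)(y_{t+1}−ȳ) = 12.1074
Denominator Σ(y_t−ȳ)² = 450.1818
r_1 = 12.1074 / 450.1818 = 0.027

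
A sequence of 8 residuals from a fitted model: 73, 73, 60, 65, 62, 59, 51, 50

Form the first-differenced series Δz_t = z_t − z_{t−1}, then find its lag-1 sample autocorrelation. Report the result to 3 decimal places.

-0.606

First differences Δz: 0, -13, 5, -3, -3, -8, -1
Mean of differences = -3.2857
Numerator Σ(Δz_t−Δz̄)(Δz_{t+1}−Δz̄) = -122.0816
Denominator Σ(Δz_t−Δz̄)² = 201.4286
r_1(Δz) = -122.0816 / 201.4286 = -0.606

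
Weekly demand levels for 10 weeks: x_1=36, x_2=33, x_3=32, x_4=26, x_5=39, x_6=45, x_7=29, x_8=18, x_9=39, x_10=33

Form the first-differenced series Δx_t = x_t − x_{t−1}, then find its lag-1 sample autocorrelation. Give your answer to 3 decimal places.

First differences Δx: -3, -1, -6, 13, 6, -16, -11, 21, -6
Mean of differences = -0.3333
Numerator Σ(Δx_t−Δx̄)(Δx_{t+1}−Δx̄) = -266.1111
Denominator Σ(Δx_t−Δx̄)² = 1104.0000
r_1(Δx) = -266.1111 / 1104.0000 = -0.241

-0.241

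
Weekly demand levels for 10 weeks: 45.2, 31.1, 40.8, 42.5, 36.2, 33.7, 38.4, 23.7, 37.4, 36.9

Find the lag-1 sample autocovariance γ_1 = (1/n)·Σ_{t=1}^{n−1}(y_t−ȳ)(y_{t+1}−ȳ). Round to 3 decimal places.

Mean ȳ = (45.2 + 31.1 + 40.8 + 42.5 + 36.2 + 33.7 + 38.4 + 23.7 + 37.4 + 36.9)/10 = 36.5900
Σ_{t=1}^{9}(y_t−ȳ)(y_{t+1}−ȳ) = -85.4301
γ_1 = -85.4301 / 10 = -8.543

-8.543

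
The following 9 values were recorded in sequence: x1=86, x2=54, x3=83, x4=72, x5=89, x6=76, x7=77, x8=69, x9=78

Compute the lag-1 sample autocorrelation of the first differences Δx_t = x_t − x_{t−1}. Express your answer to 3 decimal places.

First differences Δx: -32, 29, -11, 17, -13, 1, -8, 9
Mean of differences = -1.0000
Numerator Σ(Δx_t−Δx̄)(Δx_{t+1}−Δx̄) = -1734.0000
Denominator Σ(Δx_t−Δx̄)² = 2582.0000
r_1(Δx) = -1734.0000 / 2582.0000 = -0.672

-0.672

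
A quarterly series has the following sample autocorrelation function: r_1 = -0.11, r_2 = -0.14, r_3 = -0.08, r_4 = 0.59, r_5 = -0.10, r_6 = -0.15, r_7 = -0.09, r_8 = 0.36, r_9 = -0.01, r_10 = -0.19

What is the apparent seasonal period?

4

The largest autocorrelation is r_4 = 0.59, with a weaker echo at lag 8 (0.36); the remaining lags stay at or below -0.01.
The dominant spike at lag 4 indicates a seasonal period of 4.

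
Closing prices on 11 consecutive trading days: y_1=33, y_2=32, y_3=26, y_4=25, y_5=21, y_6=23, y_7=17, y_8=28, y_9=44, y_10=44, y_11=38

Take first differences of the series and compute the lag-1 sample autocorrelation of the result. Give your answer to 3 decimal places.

0.198

First differences Δy: -1, -6, -1, -4, 2, -6, 11, 16, 0, -6
Mean of differences = 0.5000
Numerator Σ(Δy_t−Δȳ)(Δy_{t+1}−Δȳ) = 99.7500
Denominator Σ(Δy_t−Δȳ)² = 504.5000
r_1(Δy) = 99.7500 / 504.5000 = 0.198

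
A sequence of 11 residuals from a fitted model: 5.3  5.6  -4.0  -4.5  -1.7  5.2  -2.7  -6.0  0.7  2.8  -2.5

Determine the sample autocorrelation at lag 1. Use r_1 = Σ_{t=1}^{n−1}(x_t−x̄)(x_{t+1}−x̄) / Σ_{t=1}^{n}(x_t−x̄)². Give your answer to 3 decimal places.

Mean x̄ = (5.3 + 5.6 − 4.0 − 4.5 − 1.7 + 5.2 − 2.7 − 6.0 + 0.7 + 2.8 − 2.5)/11 = -0.1636
Numerator Σ_{t=1}^{10}(x_t−x̄)(x_{t+1}−x̄) = 16.2305
Denominator Σ(x_t−x̄)² = 183.2055
r_1 = 16.2305 / 183.2055 = 0.089

0.089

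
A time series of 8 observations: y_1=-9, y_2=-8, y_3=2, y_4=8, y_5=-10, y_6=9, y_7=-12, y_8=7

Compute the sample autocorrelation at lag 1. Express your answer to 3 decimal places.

-0.549

Mean ȳ = (-9 − 8 + 2 + 8 − 10 + 9 − 12 + 7)/8 = -1.6250
Deviations from mean: -7.3750, -6.3750, 3.6250, 9.6250, -8.3750, 10.6250, -10.3750, 8.6250
Numerator Σ_{t=1}^{7}(y_t−ȳ)(y_{t+1}−ȳ) = -310.5156
Denominator Σ(y_t−ȳ)² = 565.8750
r_1 = -310.5156 / 565.8750 = -0.549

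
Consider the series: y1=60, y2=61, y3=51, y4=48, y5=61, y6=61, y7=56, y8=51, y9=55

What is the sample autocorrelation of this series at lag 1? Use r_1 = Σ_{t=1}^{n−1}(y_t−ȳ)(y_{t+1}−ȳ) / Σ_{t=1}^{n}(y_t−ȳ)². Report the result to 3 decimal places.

0.121

Mean ȳ = (60 + 61 + 51 + 48 + 61 + 61 + 56 + 51 + 55)/9 = 56.0000
Numerator Σ_{t=1}^{8}(y_t−ȳ)(y_{t+1}−ȳ) = 25.0000
Denominator Σ(y_t−ȳ)² = 206.0000
r_1 = 25.0000 / 206.0000 = 0.121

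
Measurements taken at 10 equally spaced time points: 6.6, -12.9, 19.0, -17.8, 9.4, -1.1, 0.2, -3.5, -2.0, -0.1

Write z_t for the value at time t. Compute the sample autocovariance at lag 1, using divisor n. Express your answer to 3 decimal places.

-84.178

Mean z̄ = (6.6 − 12.9 + 19.0 − 17.8 + 9.4 − 1.1 + 0.2 − 3.5 − 2.0 − 0.1)/10 = -0.2200
Σ_{t=1}^{9}(z_t−z̄)(z_{t+1}−z̄) = -841.7824
γ_1 = -841.7824 / 10 = -84.178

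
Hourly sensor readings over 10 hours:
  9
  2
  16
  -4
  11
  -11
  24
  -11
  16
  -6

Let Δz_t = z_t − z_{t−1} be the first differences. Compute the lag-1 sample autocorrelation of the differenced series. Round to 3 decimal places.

First differences Δz: -7, 14, -20, 15, -22, 35, -35, 27, -22
Mean of differences = -1.6667
Numerator Σ(Δz_t−Δz̄)(Δz_{t+1}−Δz̄) = -4521.4444
Denominator Σ(Δz_t−Δz̄)² = 4992.0000
r_1(Δz) = -4521.4444 / 4992.0000 = -0.906

-0.906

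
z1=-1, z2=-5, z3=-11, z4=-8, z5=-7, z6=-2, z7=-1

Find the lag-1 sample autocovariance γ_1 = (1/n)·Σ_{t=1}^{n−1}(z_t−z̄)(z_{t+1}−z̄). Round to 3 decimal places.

4.286

Mean z̄ = (-1 − 5 − 11 − 8 − 7 − 2 − 1)/7 = -5.0000
Deviations: 4.0000, 0.0000, -6.0000, -3.0000, -2.0000, 3.0000, 4.0000
Σ_{t=1}^{6}(z_t−z̄)(z_{t+1}−z̄) = 30.0000
γ_1 = 30.0000 / 7 = 4.286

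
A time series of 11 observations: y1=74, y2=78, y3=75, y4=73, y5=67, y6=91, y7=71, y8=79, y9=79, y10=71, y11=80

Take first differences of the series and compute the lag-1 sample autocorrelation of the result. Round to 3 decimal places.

-0.679

First differences Δy: 4, -3, -2, -6, 24, -20, 8, 0, -8, 9
Mean of differences = 0.6000
Numerator Σ(Δy_t−Δȳ)(Δy_{t+1}−Δȳ) = -846.1600
Denominator Σ(Δy_t−Δȳ)² = 1246.4000
r_1(Δy) = -846.1600 / 1246.4000 = -0.679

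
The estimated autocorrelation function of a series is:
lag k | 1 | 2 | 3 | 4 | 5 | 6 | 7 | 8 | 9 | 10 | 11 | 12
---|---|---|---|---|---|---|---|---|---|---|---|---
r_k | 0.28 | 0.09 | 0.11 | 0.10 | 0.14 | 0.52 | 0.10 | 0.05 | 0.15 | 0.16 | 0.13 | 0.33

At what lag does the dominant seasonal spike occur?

The largest autocorrelation is r_6 = 0.52, with a weaker echo at lag 12 (0.33); the remaining lags stay at or below 0.28. The elevated value at lag 1 (0.28), dropping to 0.09 at lag 2, reflects decaying short-term dependence rather than seasonality.
The dominant spike at lag 6 indicates a seasonal period of 6.

6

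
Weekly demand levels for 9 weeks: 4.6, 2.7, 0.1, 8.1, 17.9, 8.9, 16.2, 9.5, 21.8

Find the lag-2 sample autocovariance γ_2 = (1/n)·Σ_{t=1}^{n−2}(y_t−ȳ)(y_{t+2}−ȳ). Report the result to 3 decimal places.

12.658

Mean ȳ = (4.6 + 2.7 + 0.1 + 8.1 + 17.9 + 8.9 + 16.2 + 9.5 + 21.8)/9 = 9.9778
Σ_{t=1}^{7}(y_t−ȳ)(y_{t+2}−ȳ) = 113.9257
γ_2 = 113.9257 / 9 = 12.658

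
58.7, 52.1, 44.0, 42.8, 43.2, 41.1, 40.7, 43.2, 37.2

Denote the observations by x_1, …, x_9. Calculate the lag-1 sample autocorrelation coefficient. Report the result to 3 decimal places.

0.407

Mean x̄ = (58.7 + 52.1 + 44.0 + 42.8 + 43.2 + 41.1 + 40.7 + 43.2 + 37.2)/9 = 44.7778
Numerator Σ_{t=1}^{8}(x_t−x̄)(x_{t+1}−x̄) = 140.0951
Denominator Σ(x_t−x̄)² = 344.5156
r_1 = 140.0951 / 344.5156 = 0.407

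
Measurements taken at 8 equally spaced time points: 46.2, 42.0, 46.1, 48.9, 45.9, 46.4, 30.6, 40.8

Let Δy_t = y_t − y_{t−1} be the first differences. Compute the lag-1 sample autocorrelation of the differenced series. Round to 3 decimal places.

-0.484

First differences Δy: -4.2, 4.1, 2.8, -3.0, 0.5, -15.8, 10.2
Mean of differences = -0.7714
Numerator Σ(Δy_t−Δȳ)(Δy_{t+1}−Δȳ) = -194.0894
Denominator Σ(Δy_t−Δȳ)² = 401.0543
r_1(Δy) = -194.0894 / 401.0543 = -0.484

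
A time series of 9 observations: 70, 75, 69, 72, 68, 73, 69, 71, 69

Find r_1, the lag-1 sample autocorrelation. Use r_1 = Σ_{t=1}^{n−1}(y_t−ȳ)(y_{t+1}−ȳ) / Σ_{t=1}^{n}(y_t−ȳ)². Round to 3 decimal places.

Mean ȳ = (70 + 75 + 69 + 72 + 68 + 73 + 69 + 71 + 69)/9 = 70.6667
Numerator Σ_{t=1}^{8}(y_t−ȳ)(y_{t+1}−ȳ) = -27.1111
Denominator Σ(y_t−ȳ)² = 42.0000
r_1 = -27.1111 / 42.0000 = -0.646

-0.646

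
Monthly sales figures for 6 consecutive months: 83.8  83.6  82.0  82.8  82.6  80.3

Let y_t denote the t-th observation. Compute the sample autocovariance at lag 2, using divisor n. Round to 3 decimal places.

-0.171

Mean ȳ = (83.8 + 83.6 + 82.0 + 82.8 + 82.6 + 80.3)/6 = 82.5167
Deviations: 1.2833, 1.0833, -0.5167, 0.2833, 0.0833, -2.2167
Σ_{t=1}^{4}(y_t−ȳ)(y_{t+2}−ȳ) = -1.0272
γ_2 = -1.0272 / 6 = -0.171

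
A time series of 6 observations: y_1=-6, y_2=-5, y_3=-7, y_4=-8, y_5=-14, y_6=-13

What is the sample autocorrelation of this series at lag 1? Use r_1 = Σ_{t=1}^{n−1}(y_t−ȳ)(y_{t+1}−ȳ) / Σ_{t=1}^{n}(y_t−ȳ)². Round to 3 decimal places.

0.517

Mean ȳ = (-6 − 5 − 7 − 8 − 14 − 13)/6 = -8.8333
Deviations from mean: 2.8333, 3.8333, 1.8333, 0.8333, -5.1667, -4.1667
Σ(y_t−ȳ)(y_{t+1}−ȳ) = (10.8611) + (7.0278) + (1.5278) + (-4.3056) + (21.5278) = 36.6389
Denominator Σ(y_t−ȳ)² = 70.8333
r_1 = 36.6389 / 70.8333 = 0.517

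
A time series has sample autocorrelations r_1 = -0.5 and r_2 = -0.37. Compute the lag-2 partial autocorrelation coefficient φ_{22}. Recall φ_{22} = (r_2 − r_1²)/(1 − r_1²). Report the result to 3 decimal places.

φ_{22} = (r_2 − r_1²) / (1 − r_1²)
r_1² = (-0.5)² = 0.25
Numerator = -0.37 − 0.2500 = -0.6200; denominator = 1 − 0.2500 = 0.7500
φ_{22} = -0.6200 / 0.7500 = -0.827

-0.827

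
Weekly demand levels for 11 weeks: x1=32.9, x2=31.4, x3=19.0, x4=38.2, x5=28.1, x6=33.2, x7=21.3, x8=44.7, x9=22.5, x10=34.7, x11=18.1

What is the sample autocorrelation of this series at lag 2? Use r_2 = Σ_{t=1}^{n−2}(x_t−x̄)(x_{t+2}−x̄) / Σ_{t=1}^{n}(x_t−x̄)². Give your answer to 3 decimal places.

Mean x̄ = (32.9 + 31.4 + 19.0 + 38.2 + 28.1 + 33.2 + 21.3 + 44.7 + 22.5 + 34.7 + 18.1)/11 = 29.4636
Numerator Σ_{t=1}^{9}(x_t−x̄)(x_{t+2}−x̄) = 311.6955
Denominator Σ(x_t−x̄)² = 721.0255
r_2 = 311.6955 / 721.0255 = 0.432

0.432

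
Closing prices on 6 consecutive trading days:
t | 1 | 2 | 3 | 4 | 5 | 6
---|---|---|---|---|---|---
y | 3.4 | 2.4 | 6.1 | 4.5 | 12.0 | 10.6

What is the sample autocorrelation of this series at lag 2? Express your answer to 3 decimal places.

Mean ȳ = (3.4 + 2.4 + 6.1 + 4.5 + 12.0 + 10.6)/6 = 6.5000
Deviations from mean: -3.1000, -4.1000, -0.4000, -2.0000, 5.5000, 4.1000
Σ(y_t−ȳ)(y_{t+2}−ȳ) = (1.2400) + (8.2000) + (-2.2000) + (-8.2000) = -0.9600
Denominator Σ(y_t−ȳ)² = 77.6400
r_2 = -0.9600 / 77.6400 = -0.012

-0.012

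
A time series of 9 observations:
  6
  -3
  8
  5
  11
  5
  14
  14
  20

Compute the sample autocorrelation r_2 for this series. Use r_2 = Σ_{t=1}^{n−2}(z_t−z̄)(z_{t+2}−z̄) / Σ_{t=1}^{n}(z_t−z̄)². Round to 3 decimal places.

0.304

Mean z̄ = (6 − 3 + 8 + 5 + 11 + 5 + 14 + 14 + 20)/9 = 8.8889
Σ(z_t−z̄)(z_{t+2}−z̄) = (2.5679) + (46.2346) + (-1.8765) + (15.1235) + (10.7901) + (-19.8765) + (56.7901) = 109.7531
Denominator Σ(z_t−z̄)² = 360.8889
r_2 = 109.7531 / 360.8889 = 0.304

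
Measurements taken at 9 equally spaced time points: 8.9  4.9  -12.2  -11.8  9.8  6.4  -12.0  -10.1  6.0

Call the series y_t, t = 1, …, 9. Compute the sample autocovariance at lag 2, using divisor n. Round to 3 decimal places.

-71.162

Mean ȳ = (8.9 + 4.9 − 12.2 − 11.8 + 9.8 + 6.4 − 12.0 − 10.1 + 6.0)/9 = -1.1222
Σ_{t=1}^{7}(y_t−ȳ)(y_{t+2}−ȳ) = -640.4588
γ_2 = -640.4588 / 9 = -71.162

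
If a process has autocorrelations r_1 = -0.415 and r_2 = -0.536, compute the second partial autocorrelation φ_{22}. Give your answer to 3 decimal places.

φ_{22} = (r_2 − r_1²) / (1 − r_1²)
r_1² = (-0.415)² = 0.172225
Numerator = -0.536 − 0.1722 = -0.7082; denominator = 1 − 0.1722 = 0.8278
φ_{22} = -0.7082 / 0.8278 = -0.856

-0.856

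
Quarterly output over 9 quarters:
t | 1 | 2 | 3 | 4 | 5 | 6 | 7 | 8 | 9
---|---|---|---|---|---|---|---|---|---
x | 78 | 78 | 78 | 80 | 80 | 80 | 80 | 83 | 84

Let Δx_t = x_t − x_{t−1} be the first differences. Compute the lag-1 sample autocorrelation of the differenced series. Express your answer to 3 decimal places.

-0.138

First differences Δx: 0, 0, 2, 0, 0, 0, 3, 1
Mean of differences = 0.7500
Numerator Σ(Δx_t−Δx̄)(Δx_{t+1}−Δx̄) = -1.3125
Denominator Σ(Δx_t−Δx̄)² = 9.5000
r_1(Δx) = -1.3125 / 9.5000 = -0.138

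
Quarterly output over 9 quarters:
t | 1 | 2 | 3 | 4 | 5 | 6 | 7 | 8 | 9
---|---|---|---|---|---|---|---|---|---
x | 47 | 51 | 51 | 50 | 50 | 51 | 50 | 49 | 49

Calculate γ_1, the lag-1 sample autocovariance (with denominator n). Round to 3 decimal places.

-0.067

Mean x̄ = (47 + 51 + 51 + 50 + 50 + 51 + 50 + 49 + 49)/9 = 49.7778
Σ_{t=1}^{8}(x_t−x̄)(x_{t+1}−x̄) = -0.6049
γ_1 = -0.6049 / 9 = -0.067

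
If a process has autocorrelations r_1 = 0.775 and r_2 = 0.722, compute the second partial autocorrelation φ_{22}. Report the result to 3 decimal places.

φ_{22} = (r_2 − r_1²) / (1 − r_1²)
r_1² = (0.775)² = 0.600625
Numerator = 0.722 − 0.6006 = 0.1214; denominator = 1 − 0.6006 = 0.3994
φ_{22} = 0.1214 / 0.3994 = 0.304

0.304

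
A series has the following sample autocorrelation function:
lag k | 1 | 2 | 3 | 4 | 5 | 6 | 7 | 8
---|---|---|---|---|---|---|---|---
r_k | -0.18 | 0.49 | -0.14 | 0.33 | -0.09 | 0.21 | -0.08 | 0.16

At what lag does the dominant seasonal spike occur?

The largest autocorrelation is r_2 = 0.49, with weaker echoes at lags 4 (0.33), 6 (0.21) and 8 (0.16); the remaining lags stay at or below -0.08.
The dominant spike at lag 2 indicates a seasonal period of 2.

2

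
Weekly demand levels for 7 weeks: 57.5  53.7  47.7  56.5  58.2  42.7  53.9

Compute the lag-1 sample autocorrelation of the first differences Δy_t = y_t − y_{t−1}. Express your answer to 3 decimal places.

-0.449

First differences Δy: -3.8, -6.0, 8.8, 1.7, -15.5, 11.2
Mean of differences = -0.6000
Numerator Σ(Δy_t−Δȳ)(Δy_{t+1}−Δȳ) = -221.9500
Denominator Σ(Δy_t−Δȳ)² = 494.3000
r_1(Δy) = -221.9500 / 494.3000 = -0.449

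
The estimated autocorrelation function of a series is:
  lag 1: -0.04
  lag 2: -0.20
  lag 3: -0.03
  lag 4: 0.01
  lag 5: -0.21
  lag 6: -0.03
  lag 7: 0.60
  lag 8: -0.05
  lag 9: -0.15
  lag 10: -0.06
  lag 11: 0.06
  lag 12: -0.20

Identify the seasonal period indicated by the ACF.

The largest autocorrelation is r_7 = 0.60; the remaining lags stay at or below 0.06.
The dominant spike at lag 7 indicates a seasonal period of 7.

7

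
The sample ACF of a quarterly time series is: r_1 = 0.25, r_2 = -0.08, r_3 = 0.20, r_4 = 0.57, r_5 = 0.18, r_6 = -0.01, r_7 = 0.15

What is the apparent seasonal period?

4

The largest autocorrelation is r_4 = 0.57; the remaining lags stay at or below 0.25.
The dominant spike at lag 4 indicates a seasonal period of 4.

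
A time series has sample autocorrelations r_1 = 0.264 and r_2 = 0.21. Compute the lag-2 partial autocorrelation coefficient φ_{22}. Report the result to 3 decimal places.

0.151

φ_{22} = (r_2 − r_1²) / (1 − r_1²)
r_1² = (0.264)² = 0.069696
Numerator = 0.21 − 0.0697 = 0.1403; denominator = 1 − 0.0697 = 0.9303
φ_{22} = 0.1403 / 0.9303 = 0.151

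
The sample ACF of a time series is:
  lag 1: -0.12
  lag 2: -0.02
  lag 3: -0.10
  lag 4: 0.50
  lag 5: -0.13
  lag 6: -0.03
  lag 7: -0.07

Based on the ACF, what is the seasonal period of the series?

The largest autocorrelation is r_4 = 0.50; the remaining lags stay at or below -0.02.
The dominant spike at lag 4 indicates a seasonal period of 4.

4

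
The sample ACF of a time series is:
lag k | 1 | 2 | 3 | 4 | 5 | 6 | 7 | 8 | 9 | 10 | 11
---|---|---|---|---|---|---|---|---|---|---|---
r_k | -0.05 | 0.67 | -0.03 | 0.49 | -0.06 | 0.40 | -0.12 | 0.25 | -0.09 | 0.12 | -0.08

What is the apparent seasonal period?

2

The largest autocorrelation is r_2 = 0.67, with weaker echoes at lags 4 (0.49), 6 (0.40) and 8 (0.25); the remaining lags stay at or below 0.12.
The dominant spike at lag 2 indicates a seasonal period of 2.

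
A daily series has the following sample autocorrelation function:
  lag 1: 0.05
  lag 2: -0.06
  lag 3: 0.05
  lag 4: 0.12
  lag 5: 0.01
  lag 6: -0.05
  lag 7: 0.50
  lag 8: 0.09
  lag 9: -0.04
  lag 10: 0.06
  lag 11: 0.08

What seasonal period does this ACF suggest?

7

The largest autocorrelation is r_7 = 0.50; the remaining lags stay at or below 0.12.
The dominant spike at lag 7 indicates a seasonal period of 7.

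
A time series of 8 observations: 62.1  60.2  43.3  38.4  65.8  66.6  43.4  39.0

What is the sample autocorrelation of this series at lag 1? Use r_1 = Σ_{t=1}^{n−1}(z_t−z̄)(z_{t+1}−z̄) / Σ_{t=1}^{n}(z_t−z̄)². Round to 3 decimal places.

0.119

Mean z̄ = (62.1 + 60.2 + 43.3 + 38.4 + 65.8 + 66.6 + 43.4 + 39.0)/8 = 52.3500
Σ(z_t−z̄)(z_{t+1}−z̄) = (76.5375) + (-71.0425) + (126.2475) + (-187.6275) + (191.6625) + (-127.5375) + (119.4825) = 127.7225
Denominator Σ(z_t−z̄)² = 1075.4800
r_1 = 127.7225 / 1075.4800 = 0.119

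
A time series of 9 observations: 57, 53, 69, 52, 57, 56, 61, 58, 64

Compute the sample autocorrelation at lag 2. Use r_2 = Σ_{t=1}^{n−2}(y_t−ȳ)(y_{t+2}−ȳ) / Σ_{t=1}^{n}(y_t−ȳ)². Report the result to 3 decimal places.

0.137

Mean ȳ = (57 + 53 + 69 + 52 + 57 + 56 + 61 + 58 + 64)/9 = 58.5556
Numerator Σ_{t=1}^{7}(y_t−ȳ)(y_{t+2}−ȳ) = 31.6049
Denominator Σ(y_t−ȳ)² = 230.2222
r_2 = 31.6049 / 230.2222 = 0.137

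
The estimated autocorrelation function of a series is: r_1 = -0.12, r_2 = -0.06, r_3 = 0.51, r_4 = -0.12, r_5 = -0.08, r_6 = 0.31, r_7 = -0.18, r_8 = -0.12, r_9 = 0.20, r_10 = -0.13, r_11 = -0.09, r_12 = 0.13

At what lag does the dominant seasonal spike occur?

3

The largest autocorrelation is r_3 = 0.51, with weaker echoes at lags 6 (0.31) and 9 (0.20); the remaining lags stay at or below 0.13.
The dominant spike at lag 3 indicates a seasonal period of 3.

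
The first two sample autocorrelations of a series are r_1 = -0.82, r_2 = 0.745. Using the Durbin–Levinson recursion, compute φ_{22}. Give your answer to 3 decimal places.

φ_{22} = (r_2 − r_1²) / (1 − r_1²)
r_1² = (-0.82)² = 0.6724
Numerator = 0.745 − 0.6724 = 0.0726; denominator = 1 − 0.6724 = 0.3276
φ_{22} = 0.0726 / 0.3276 = 0.222

0.222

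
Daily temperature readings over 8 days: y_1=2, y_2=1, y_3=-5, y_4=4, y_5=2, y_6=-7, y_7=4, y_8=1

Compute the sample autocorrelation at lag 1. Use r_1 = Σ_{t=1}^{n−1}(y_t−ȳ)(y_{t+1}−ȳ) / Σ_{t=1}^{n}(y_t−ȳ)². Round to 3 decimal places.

Mean ȳ = (2 + 1 − 5 + 4 + 2 − 7 + 4 + 1)/8 = 0.2500
Σ(y_t−ȳ)(y_{t+1}−ȳ) = (1.3125) + (-3.9375) + (-19.6875) + (6.5625) + (-12.6875) + (-27.1875) + (2.8125) = -52.8125
Denominator Σ(y_t−ȳ)² = 115.5000
r_1 = -52.8125 / 115.5000 = -0.457

-0.457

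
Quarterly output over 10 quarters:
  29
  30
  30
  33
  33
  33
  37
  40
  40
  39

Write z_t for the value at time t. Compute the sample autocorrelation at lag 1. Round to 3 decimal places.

0.737

Mean z̄ = (29 + 30 + 30 + 33 + 33 + 33 + 37 + 40 + 40 + 39)/10 = 34.4000
Numerator Σ_{t=1}^{9}(z_t−z̄)(z_{t+1}−z̄) = 121.2400
Denominator Σ(z_t−z̄)² = 164.4000
r_1 = 121.2400 / 164.4000 = 0.737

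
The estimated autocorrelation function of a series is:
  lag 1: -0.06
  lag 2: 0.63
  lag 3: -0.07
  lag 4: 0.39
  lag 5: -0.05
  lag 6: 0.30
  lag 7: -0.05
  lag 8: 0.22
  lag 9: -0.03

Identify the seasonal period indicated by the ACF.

The largest autocorrelation is r_2 = 0.63, with weaker echoes at lags 4 (0.39), 6 (0.30) and 8 (0.22); the remaining lags stay at or below -0.03.
The dominant spike at lag 2 indicates a seasonal period of 2.

2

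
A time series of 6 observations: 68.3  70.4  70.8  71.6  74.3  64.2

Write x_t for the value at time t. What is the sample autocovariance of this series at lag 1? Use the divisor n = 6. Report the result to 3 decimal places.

Mean x̄ = (68.3 + 70.4 + 70.8 + 71.6 + 74.3 + 64.2)/6 = 69.9333
Σ_{t=1}^{5}(x_t−x̄)(x_{t+1}−x̄) = -16.6711
γ_1 = -16.6711 / 6 = -2.779

-2.779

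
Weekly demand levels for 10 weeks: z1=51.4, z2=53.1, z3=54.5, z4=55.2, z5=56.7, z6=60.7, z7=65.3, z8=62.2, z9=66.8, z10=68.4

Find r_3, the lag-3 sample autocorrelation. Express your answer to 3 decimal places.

0.224

Mean z̄ = (51.4 + 53.1 + 54.5 + 55.2 + 56.7 + 60.7 + 65.3 + 62.2 + 66.8 + 68.4)/10 = 59.4300
Numerator Σ_{t=1}^{7}(z_t−z̄)(z_{t+3}−z̄) = 74.6083
Denominator Σ(z_t−z̄)² = 332.7210
r_3 = 74.6083 / 332.7210 = 0.224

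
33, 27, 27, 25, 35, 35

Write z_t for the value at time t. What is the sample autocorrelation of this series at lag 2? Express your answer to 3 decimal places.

-0.311

Mean z̄ = (33 + 27 + 27 + 25 + 35 + 35)/6 = 30.3333
Deviations from mean: 2.6667, -3.3333, -3.3333, -5.3333, 4.6667, 4.6667
Σ(z_t−z̄)(z_{t+2}−z̄) = (-8.8889) + (17.7778) + (-15.5556) + (-24.8889) = -31.5556
Denominator Σ(z_t−z̄)² = 101.3333
r_2 = -31.5556 / 101.3333 = -0.311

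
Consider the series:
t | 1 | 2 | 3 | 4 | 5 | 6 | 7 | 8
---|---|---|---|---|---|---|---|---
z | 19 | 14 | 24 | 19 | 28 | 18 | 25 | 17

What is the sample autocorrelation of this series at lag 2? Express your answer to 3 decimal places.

0.500

Mean z̄ = (19 + 14 + 24 + 19 + 28 + 18 + 25 + 17)/8 = 20.5000
Deviations from mean: -1.5000, -6.5000, 3.5000, -1.5000, 7.5000, -2.5000, 4.5000, -3.5000
Numerator Σ_{t=1}^{6}(z_t−z̄)(z_{t+2}−z̄) = 77.0000
Denominator Σ(z_t−z̄)² = 154.0000
r_2 = 77.0000 / 154.0000 = 0.500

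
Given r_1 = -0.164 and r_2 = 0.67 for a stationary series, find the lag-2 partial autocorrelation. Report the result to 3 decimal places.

0.661

φ_{22} = (r_2 − r_1²) / (1 − r_1²)
r_1² = (-0.164)² = 0.026896
Numerator = 0.67 − 0.0269 = 0.6431; denominator = 1 − 0.0269 = 0.9731
φ_{22} = 0.6431 / 0.9731 = 0.661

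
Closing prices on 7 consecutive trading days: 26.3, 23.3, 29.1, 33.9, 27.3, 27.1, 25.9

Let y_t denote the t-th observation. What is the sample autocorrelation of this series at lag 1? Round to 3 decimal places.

0.120

Mean ȳ = (26.3 + 23.3 + 29.1 + 33.9 + 27.3 + 27.1 + 25.9)/7 = 27.5571
Deviations from mean: -1.2571, -4.2571, 1.5429, 6.3429, -0.2571, -0.4571, -1.6571
Σ(y_t−ȳ)(y_{t+1}−ȳ) = (5.3518) + (-6.5682) + (9.7861) + (-1.6310) + (0.1176) + (0.7576) = 7.8139
Denominator Σ(y_t−ȳ)² = 65.3371
r_1 = 7.8139 / 65.3371 = 0.120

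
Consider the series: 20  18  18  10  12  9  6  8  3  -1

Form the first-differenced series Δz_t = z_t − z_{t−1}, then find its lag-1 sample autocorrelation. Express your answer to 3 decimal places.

-0.575

First differences Δz: -2, 0, -8, 2, -3, -3, 2, -5, -4
Mean of differences = -2.3333
Numerator Σ(Δz_t−Δz̄)(Δz_{t+1}−Δz̄) = -49.4444
Denominator Σ(Δz_t−Δz̄)² = 86.0000
r_1(Δz) = -49.4444 / 86.0000 = -0.575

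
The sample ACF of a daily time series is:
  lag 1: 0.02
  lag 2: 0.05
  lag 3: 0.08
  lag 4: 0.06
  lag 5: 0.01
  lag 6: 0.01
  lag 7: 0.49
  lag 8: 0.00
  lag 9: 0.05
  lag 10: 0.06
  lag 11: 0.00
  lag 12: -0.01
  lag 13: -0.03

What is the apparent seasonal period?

7

The largest autocorrelation is r_7 = 0.49; the remaining lags stay at or below 0.08.
The dominant spike at lag 7 indicates a seasonal period of 7.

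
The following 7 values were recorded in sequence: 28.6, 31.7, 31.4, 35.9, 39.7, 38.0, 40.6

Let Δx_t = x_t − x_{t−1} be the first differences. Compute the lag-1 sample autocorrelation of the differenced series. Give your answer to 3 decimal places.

First differences Δx: 3.1, -0.3, 4.5, 3.8, -1.7, 2.6
Mean of differences = 2.0000
Numerator Σ(Δx_t−Δx̄)(Δx_{t+1}−Δx̄) = -12.6600
Denominator Σ(Δx_t−Δx̄)² = 30.0400
r_1(Δx) = -12.6600 / 30.0400 = -0.421

-0.421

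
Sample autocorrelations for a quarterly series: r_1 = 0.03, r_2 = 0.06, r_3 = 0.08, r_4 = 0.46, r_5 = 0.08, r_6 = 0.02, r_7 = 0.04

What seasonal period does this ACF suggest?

4

The largest autocorrelation is r_4 = 0.46; the remaining lags stay at or below 0.08.
The dominant spike at lag 4 indicates a seasonal period of 4.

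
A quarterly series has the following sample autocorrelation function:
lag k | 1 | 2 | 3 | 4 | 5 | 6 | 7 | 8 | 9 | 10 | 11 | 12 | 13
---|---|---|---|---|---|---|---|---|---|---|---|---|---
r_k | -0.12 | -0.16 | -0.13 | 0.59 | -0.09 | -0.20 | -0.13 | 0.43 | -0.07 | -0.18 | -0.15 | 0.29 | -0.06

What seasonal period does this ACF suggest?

The largest autocorrelation is r_4 = 0.59, with weaker echoes at lags 8 (0.43) and 12 (0.29); the remaining lags stay at or below -0.06.
The dominant spike at lag 4 indicates a seasonal period of 4.

4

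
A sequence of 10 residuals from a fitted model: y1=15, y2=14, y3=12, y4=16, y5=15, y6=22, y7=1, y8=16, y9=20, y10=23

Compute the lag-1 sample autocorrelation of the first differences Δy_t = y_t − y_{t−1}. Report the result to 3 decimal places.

First differences Δy: -1, -2, 4, -1, 7, -21, 15, 4, 3
Mean of differences = 0.8889
Numerator Σ(Δy_t−Δȳ)(Δy_{t+1}−Δȳ) = -413.1235
Denominator Σ(Δy_t−Δȳ)² = 754.8889
r_1(Δy) = -413.1235 / 754.8889 = -0.547

-0.547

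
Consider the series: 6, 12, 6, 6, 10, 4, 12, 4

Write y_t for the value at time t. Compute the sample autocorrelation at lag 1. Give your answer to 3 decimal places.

-0.708

Mean ȳ = (6 + 12 + 6 + 6 + 10 + 4 + 12 + 4)/8 = 7.5000
Deviations from mean: -1.5000, 4.5000, -1.5000, -1.5000, 2.5000, -3.5000, 4.5000, -3.5000
Σ(y_t−ȳ)(y_{t+1}−ȳ) = (-6.7500) + (-6.7500) + (2.2500) + (-3.7500) + (-8.7500) + (-15.7500) + (-15.7500) = -55.2500
Denominator Σ(y_t−ȳ)² = 78.0000
r_1 = -55.2500 / 78.0000 = -0.708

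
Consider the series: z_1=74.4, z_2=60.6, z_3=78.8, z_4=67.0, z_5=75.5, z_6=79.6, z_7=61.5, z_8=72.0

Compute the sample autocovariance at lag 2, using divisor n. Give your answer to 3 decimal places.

Mean z̄ = (74.4 + 60.6 + 78.8 + 67.0 + 75.5 + 79.6 + 61.5 + 72.0)/8 = 71.1750
Σ_{t=1}^{6}(z_t−z̄)(z_{t+2}−z̄) = 31.6513
γ_2 = 31.6513 / 8 = 3.956

3.956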